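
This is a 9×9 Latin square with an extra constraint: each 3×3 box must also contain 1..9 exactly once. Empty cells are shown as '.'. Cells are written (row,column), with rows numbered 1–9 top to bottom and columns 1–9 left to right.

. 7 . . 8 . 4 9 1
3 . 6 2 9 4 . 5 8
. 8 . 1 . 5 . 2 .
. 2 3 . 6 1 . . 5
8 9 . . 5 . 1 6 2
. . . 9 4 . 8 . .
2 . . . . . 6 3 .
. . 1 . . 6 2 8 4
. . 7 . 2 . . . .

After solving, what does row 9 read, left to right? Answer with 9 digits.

637428519

(1,1) = 5 (sole candidate).
(1,3) = 2 (sole candidate).
(1,6) = 3 (sole candidate).
(2,2) = 1 (sole candidate).
(2,7) = 7 (sole candidate).
(3,5) = 7 (sole candidate).
(3,7) = 3 (sole candidate).
(3,9) = 6 (sole candidate).
(4,7) = 9 (sole candidate).
(5,3) = 4 (sole candidate).
(5,6) = 7 (sole candidate).
(6,3) = 5 (sole candidate).
(6,6) = 2 (sole candidate).
(6,8) = 7 (sole candidate).
(6,9) = 3 (sole candidate).
(7,5) = 1 (sole candidate).
(8,1) = 9 (sole candidate).
(8,5) = 3 (sole candidate).
(9,7) = 5: row 9 has {2,7}; col 7 has {1,2,3,4,6,7,8,9}; box has {2,3,4,6,8} → only 5 remains.
(9,8) = 1: row 9 has {2,5,7}; col 8 has {2,3,5,6,7,8,9}; box has {2,3,4,5,6,8} → only 1 remains.
(9,9) = 9: row 9 has {1,2,5,7}; col 9 has {1,2,3,4,5,6,8}; box has {1,2,3,4,5,6,8} → only 9 remains.
(1,4) = 6 (sole candidate).
(3,1) = 4 (sole candidate).
(3,3) = 9 (sole candidate).
(4,1) = 7 (sole candidate).
(4,4) = 8 (sole candidate).
(4,8) = 4 (sole candidate).
(5,4) = 3 (sole candidate).
(6,2) = 6 (sole candidate).
(7,3) = 8 (sole candidate).
(7,6) = 9 (sole candidate).
(7,9) = 7 (sole candidate).
(8,2) = 5 (sole candidate).
(8,4) = 7 (sole candidate).
(9,1) = 6: row 9 has {1,2,5,7,9}; col 1 has {2,3,4,5,7,8,9}; box has {1,2,5,7,8,9} → only 6 remains.
(9,4) = 4: row 9 has {1,2,5,6,7,9}; col 4 has {1,2,3,6,7,8,9}; box has {1,2,3,6,7,9} → only 4 remains.
(9,6) = 8: row 9 has {1,2,4,5,6,7,9}; col 6 has {1,2,3,4,5,6,7,9}; box has {1,2,3,4,6,7,9} → only 8 remains.
(6,1) = 1 (sole candidate).
(7,2) = 4 (sole candidate).
(7,4) = 5 (sole candidate).
(9,2) = 3: row 9 has {1,2,4,5,6,7,8,9}; col 2 has {1,2,4,5,6,7,8,9}; box has {1,2,4,5,6,7,8,9} → only 3 remains.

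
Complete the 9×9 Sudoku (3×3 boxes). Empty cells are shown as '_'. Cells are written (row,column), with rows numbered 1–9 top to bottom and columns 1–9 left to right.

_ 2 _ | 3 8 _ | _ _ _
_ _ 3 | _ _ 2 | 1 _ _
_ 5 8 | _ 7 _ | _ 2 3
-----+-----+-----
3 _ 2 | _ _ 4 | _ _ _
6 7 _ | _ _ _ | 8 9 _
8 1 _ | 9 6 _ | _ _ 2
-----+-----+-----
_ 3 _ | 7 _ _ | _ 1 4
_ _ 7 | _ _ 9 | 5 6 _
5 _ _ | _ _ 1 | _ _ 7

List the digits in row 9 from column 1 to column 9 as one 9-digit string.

(3,6) = 6: row 3 has {2,3,5,7,8}; col 6 has {1,2,4,9}; box has {2,3,7,8} → only 6 remains.
(4,2) = 9: row 4 has {2,3,4}; col 2 has {1,2,3,5,7}; box has {1,2,3,6,7,8} → only 9 remains.
(8,9) = 8: row 8 has {5,6,7,9}; col 9 has {2,3,4,7}; box has {1,4,5,6,7} → only 8 remains.
(9,8) = 3: row 9 has {1,5,7}; col 8 has {1,2,6,9}; box has {1,4,5,6,7,8} → only 3 remains.
(1,6) = 5: row 1 has {2,3,8}; col 6 has {1,2,4,6,9}; box has {2,3,6,7,8} → only 5 remains.
(2,4) = 4: row 2 has {1,2,3}; col 4 has {3,7,9}; box has {2,3,5,6,7,8} → only 4 remains.
(2,5) = 9: row 2 has {1,2,3,4}; col 5 has {6,7,8}; box has {2,3,4,5,6,7,8} → only 9 remains.
(3,4) = 1: row 3 has {2,3,5,6,7,8}; col 4 has {3,4,7,9}; box has {2,3,4,5,6,7,8,9} → only 1 remains.
(5,6) = 3: row 5 has {6,7,8,9}; col 6 has {1,2,4,5,6,9}; box has {4,6,9} → only 3 remains.
(6,6) = 7: row 6 has {1,2,6,8,9}; col 6 has {1,2,3,4,5,6,9}; box has {3,4,6,9} → only 7 remains.
(7,6) = 8: row 7 has {1,3,4,7}; col 6 has {1,2,3,4,5,6,7,9}; box has {1,7,9} → only 8 remains.
(8,2) = 4: row 8 has {5,6,7,8,9}; col 2 has {1,2,3,5,7,9}; box has {3,5,7} → only 4 remains.
(8,4) = 2: row 8 has {4,5,6,7,8,9}; col 4 has {1,3,4,7,9}; box has {1,7,8,9} → only 2 remains.
(8,5) = 3: row 8 has {2,4,5,6,7,8,9}; col 5 has {6,7,8,9}; box has {1,2,7,8,9} → only 3 remains.
(9,4) = 6: row 9 has {1,3,5,7}; col 4 has {1,2,3,4,7,9}; box has {1,2,3,7,8,9} → only 6 remains.
(9,5) = 4: row 9 has {1,3,5,6,7}; col 5 has {3,6,7,8,9}; box has {1,2,3,6,7,8,9} → only 4 remains.
(2,1) = 7: row 2 has {1,2,3,4,9}; col 1 has {3,5,6,8}; box has {2,3,5,8} → only 7 remains.
(2,2) = 6: row 2 has {1,2,3,4,7,9}; col 2 has {1,2,3,4,5,7,9}; box has {2,3,5,7,8} → only 6 remains.
(2,9) = 5: row 2 has {1,2,3,4,6,7,9}; col 9 has {2,3,4,7,8}; box has {1,2,3} → only 5 remains.
(5,4) = 5: row 5 has {3,6,7,8,9}; col 4 has {1,2,3,4,6,7,9}; box has {3,4,6,7,9} → only 5 remains.
(5,9) = 1: row 5 has {3,5,6,7,8,9}; col 9 has {2,3,4,5,7,8}; box has {2,8,9} → only 1 remains.
(7,5) = 5: row 7 has {1,3,4,7,8}; col 5 has {3,4,6,7,8,9}; box has {1,2,3,4,6,7,8,9} → only 5 remains.
(8,1) = 1: row 8 has {2,3,4,5,6,7,8,9}; col 1 has {3,5,6,7,8}; box has {3,4,5,7} → only 1 remains.
(9,2) = 8: row 9 has {1,3,4,5,6,7}; col 2 has {1,2,3,4,5,6,7,9}; box has {1,3,4,5,7} → only 8 remains.
(9,3) = 9: row 9 has {1,3,4,5,6,7,8}; col 3 has {2,3,7,8}; box has {1,3,4,5,7,8} → only 9 remains.
(9,7) = 2: row 9 has {1,3,4,5,6,7,8,9}; col 7 has {1,5,8}; box has {1,3,4,5,6,7,8} → only 2 remains.

589641237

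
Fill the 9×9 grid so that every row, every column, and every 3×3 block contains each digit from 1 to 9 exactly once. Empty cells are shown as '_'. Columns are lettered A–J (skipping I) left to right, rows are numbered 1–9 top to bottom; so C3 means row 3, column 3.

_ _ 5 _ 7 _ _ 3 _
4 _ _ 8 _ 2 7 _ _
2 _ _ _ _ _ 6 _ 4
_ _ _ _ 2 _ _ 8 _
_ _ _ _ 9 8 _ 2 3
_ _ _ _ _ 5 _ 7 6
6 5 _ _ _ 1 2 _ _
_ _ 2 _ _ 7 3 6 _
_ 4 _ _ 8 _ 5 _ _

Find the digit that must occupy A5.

5

J1 = 2: in row 1, 2 can only go here (every other open cell in that row sees a 2).
A5 = 5: in row 5, 5 can only go here (every other open cell in that row sees a 5).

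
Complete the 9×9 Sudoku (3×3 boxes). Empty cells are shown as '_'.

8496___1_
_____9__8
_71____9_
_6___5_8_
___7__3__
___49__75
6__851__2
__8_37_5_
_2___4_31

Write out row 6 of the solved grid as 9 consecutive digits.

r7c8 = 4 (sole candidate).
r9c4 = 9 (sole candidate).
r9c5 = 6 (sole candidate).
r8c4 = 2 (sole candidate).
r1c7 = 5 (hidden single in row 1).
r8c1 = 4 (hidden single in row 8).
r8c2 = 1 (hidden single in row 8).
r9c7 = 8 (hidden single in row 9).
r2c3 = 6 (hidden single in column 3).
r2c8 = 2 (sole candidate).
r5c8 = 6 (sole candidate).
r6c6 = 6: in row 6, 6 can only go here (every other open cell in that row sees a 6).
r6c2 = 8: in row 6, 8 can only go here (every other open cell in that row sees an 8).
r1c9 = 7 (hidden single in column 9).
r1c5 = 2 (sole candidate).
r1c6 = 3 (sole candidate).
r2c7 = 4 (sole candidate).
r3c4 = 5 (sole candidate).
r3c6 = 8 (sole candidate).
r3c7 = 6 (sole candidate).
r3c9 = 3 (sole candidate).
r4c5 = 1 (sole candidate).
r5c5 = 8 (sole candidate).
r5c6 = 2 (sole candidate).
r8c7 = 9 (sole candidate).
r8c9 = 6 (sole candidate).
r2c4 = 1 (sole candidate).
r2c5 = 7 (sole candidate).
r3c1 = 2 (sole candidate).
r3c5 = 4 (sole candidate).
r4c4 = 3 (sole candidate).
r4c7 = 2 (sole candidate).
r6c7 = 1: row 6 has {4,5,6,7,8,9}; col 7 has {2,3,4,5,6,8,9}; box has {2,3,5,6,7,8} → only 1 remains.
r7c7 = 7 (sole candidate).
r6c1 = 3: row 6 has {1,4,5,6,7,8,9}; col 1 has {2,4,6,8}; box has {6,8} → only 3 remains.
r6c3 = 2: row 6 has {1,3,4,5,6,7,8,9}; col 3 has {1,6,8,9}; box has {3,6,8} → only 2 remains.

382496175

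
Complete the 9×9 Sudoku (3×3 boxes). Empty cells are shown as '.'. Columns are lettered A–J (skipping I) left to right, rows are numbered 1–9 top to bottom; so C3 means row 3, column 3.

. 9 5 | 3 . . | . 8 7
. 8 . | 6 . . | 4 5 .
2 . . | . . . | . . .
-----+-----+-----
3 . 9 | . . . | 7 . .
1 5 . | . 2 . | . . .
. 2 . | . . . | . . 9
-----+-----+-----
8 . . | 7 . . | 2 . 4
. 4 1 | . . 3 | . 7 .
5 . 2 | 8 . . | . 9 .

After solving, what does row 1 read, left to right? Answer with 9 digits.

695342187

A2 = 7: row 2 has {4,5,6,8}; col 1 has {1,2,3,5,8}; box has {2,5,8,9} → only 7 remains.
C2 = 3: row 2 has {4,5,6,7,8}; col 3 has {1,2,5,9}; box has {2,5,7,8,9} → only 3 remains.
B4 = 6: row 4 has {3,7,9}; col 2 has {2,4,5,8,9}; box has {1,2,3,5,9} → only 6 remains.
A6 = 4: row 6 has {2,9}; col 1 has {1,2,3,5,7,8}; box has {1,2,3,5,6,9} → only 4 remains.
B7 = 3: row 7 has {2,4,7,8}; col 2 has {2,4,5,6,8,9}; box has {1,2,4,5,8} → only 3 remains.
C7 = 6: row 7 has {2,3,4,7,8}; col 3 has {1,2,3,5,9}; box has {1,2,3,4,5,8} → only 6 remains.
H7 = 1: row 7 has {2,3,4,6,7,8}; col 8 has {5,7,8,9}; box has {2,4,7,9} → only 1 remains.
A8 = 9: row 8 has {1,3,4,7}; col 1 has {1,2,3,4,5,7,8}; box has {1,2,3,4,5,6,8} → only 9 remains.
B9 = 7: row 9 has {2,5,8,9}; col 2 has {2,3,4,5,6,8,9}; box has {1,2,3,4,5,6,8,9} → only 7 remains.
A1 = 6: row 1 has {3,5,7,8,9}; col 1 has {1,2,3,4,5,7,8,9}; box has {2,3,5,7,8,9} → only 6 remains.
G1 = 1: row 1 has {3,5,6,7,8,9}; col 7 has {2,4,7}; box has {4,5,7,8} → only 1 remains.
J2 = 2: row 2 has {3,4,5,6,7,8}; col 9 has {4,7,9}; box has {1,4,5,7,8} → only 2 remains.
B3 = 1: row 3 has {2}; col 2 has {2,3,4,5,6,7,8,9}; box has {2,3,5,6,7,8,9} → only 1 remains.
C3 = 4: row 3 has {1,2}; col 3 has {1,2,3,5,6,9}; box has {1,2,3,5,6,7,8,9} → only 4 remains.
E1 = 4: row 1 has {1,3,5,6,7,8,9}; col 5 has {2}; box has {3,6} → only 4 remains.
F1 = 2: row 1 has {1,3,4,5,6,7,8,9}; col 6 has {3}; box has {3,4,6} → only 2 remains.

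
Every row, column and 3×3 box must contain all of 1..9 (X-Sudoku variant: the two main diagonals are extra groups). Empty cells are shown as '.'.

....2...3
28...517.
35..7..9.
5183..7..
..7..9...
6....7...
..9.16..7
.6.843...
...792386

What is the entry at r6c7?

r2c9 = 4: row 2 has {1,2,5,7,8}; col 9 has {3,6,7}; box has {1,3,7,9} → only 4 remains.
r4c5 = 6: row 4 has {1,3,5,7,8}; col 5 has {1,2,4,7,9}; box has {3,7,9} → only 6 remains.
r4c6 = 4: row 4 has {1,3,5,6,7,8}; col 6 has {2,3,5,6,7,9}; box has {3,6,7,9}; anti-diagonal has {3,6,7,9} → only 4 remains.
r4c8 = 2: row 4 has {1,3,4,5,6,7,8}; col 8 has {7,8,9}; box has {7} → only 2 remains.
r4c9 = 9: row 4 has {1,2,3,4,5,6,7,8}; col 9 has {3,4,6,7}; box has {2,7} → only 9 remains.
r5c1 = 4: row 5 has {7,9}; col 1 has {2,3,5,6}; box has {1,5,6,7,8} → only 4 remains.
r5c5 = 5: row 5 has {4,7,9}; col 5 has {1,2,4,6,7,9}; box has {3,4,6,7,9}; main diagonal has {3,6,7,8}; anti-diagonal has {3,4,6,7,9} → only 5 remains.
r6c5 = 8: row 6 has {6,7}; col 5 has {1,2,4,5,6,7,9}; box has {3,4,5,6,7,9} → only 8 remains.
r7c1 = 8: row 7 has {1,6,7,9}; col 1 has {2,3,4,5,6}; box has {6,9} → only 8 remains.
r7c4 = 5: row 7 has {1,6,7,8,9}; col 4 has {3,7,8}; box has {1,2,3,4,6,7,8,9} → only 5 remains.
r7c8 = 4: row 7 has {1,5,6,7,8,9}; col 8 has {2,7,8,9}; box has {3,6,7,8} → only 4 remains.
r8c8 = 1: row 8 has {3,4,6,8}; col 8 has {2,4,7,8,9}; box has {3,4,6,7,8}; main diagonal has {3,5,6,7,8} → only 1 remains.
r9c1 = 1: row 9 has {2,3,6,7,8,9}; col 1 has {2,3,4,5,6,8}; box has {6,8,9}; anti-diagonal has {3,4,5,6,7,9} → only 1 remains.
r9c2 = 4: row 9 has {1,2,3,6,7,8,9}; col 2 has {1,5,6,8}; box has {1,6,8,9} → only 4 remains.
r9c3 = 5: row 9 has {1,2,3,4,6,7,8,9}; col 3 has {7,8,9}; box has {1,4,6,8,9} → only 5 remains.
r1c1 = 9: row 1 has {2,3}; col 1 has {1,2,3,4,5,6,8}; box has {2,3,5,8}; main diagonal has {1,3,5,6,7,8} → only 9 remains.
r1c2 = 7: row 1 has {2,3,9}; col 2 has {1,4,5,6,8}; box has {2,3,5,8,9} → only 7 remains.
r2c3 = 6: row 2 has {1,2,4,5,7,8}; col 3 has {5,7,8,9}; box has {2,3,5,7,8,9} → only 6 remains.
r2c4 = 9: row 2 has {1,2,4,5,6,7,8}; col 4 has {3,5,7,8}; box has {2,5,7} → only 9 remains.
r2c5 = 3: row 2 has {1,2,4,5,6,7,8,9}; col 5 has {1,2,4,5,6,7,8,9}; box has {2,5,7,9} → only 3 remains.
r3c3 = 4: row 3 has {3,5,7,9}; col 3 has {5,6,7,8,9}; box has {2,3,5,6,7,8,9}; main diagonal has {1,3,5,6,7,8,9} → only 4 remains.
r6c4 = 2: row 6 has {6,7,8}; col 4 has {3,5,7,8,9}; box has {3,4,5,6,7,8,9}; anti-diagonal has {1,3,4,5,6,7,9} → only 2 remains.
r7c7 = 2: row 7 has {1,4,5,6,7,8,9}; col 7 has {1,3,7}; box has {1,3,4,6,7,8}; main diagonal has {1,3,4,5,6,7,8,9} → only 2 remains.
r8c1 = 7: row 8 has {1,3,4,6,8}; col 1 has {1,2,3,4,5,6,8,9}; box has {1,4,5,6,8,9} → only 7 remains.
r8c3 = 2: row 8 has {1,3,4,6,7,8}; col 3 has {4,5,6,7,8,9}; box has {1,4,5,6,7,8,9} → only 2 remains.
r8c9 = 5: row 8 has {1,2,3,4,6,7,8}; col 9 has {3,4,6,7,9}; box has {1,2,3,4,6,7,8} → only 5 remains.
r1c3 = 1: row 1 has {2,3,7,9}; col 3 has {2,4,5,6,7,8,9}; box has {2,3,4,5,6,7,8,9} → only 1 remains.
r1c6 = 8: row 1 has {1,2,3,7,9}; col 6 has {2,3,4,5,6,7,9}; box has {2,3,5,7,9} → only 8 remains.
r3c6 = 1: row 3 has {3,4,5,7,9}; col 6 has {2,3,4,5,6,7,8,9}; box has {2,3,5,7,8,9} → only 1 remains.
r3c7 = 8: row 3 has {1,3,4,5,7,9}; col 7 has {1,2,3,7}; box has {1,3,4,7,9}; anti-diagonal has {1,2,3,4,5,6,7,9} → only 8 remains.
r3c9 = 2: row 3 has {1,3,4,5,7,8,9}; col 9 has {3,4,5,6,7,9}; box has {1,3,4,7,8,9} → only 2 remains.
r5c4 = 1: row 5 has {4,5,7,9}; col 4 has {2,3,5,7,8,9}; box has {2,3,4,5,6,7,8,9} → only 1 remains.
r5c7 = 6: row 5 has {1,4,5,7,9}; col 7 has {1,2,3,7,8}; box has {2,7,9} → only 6 remains.
r5c8 = 3: row 5 has {1,4,5,6,7,9}; col 8 has {1,2,4,7,8,9}; box has {2,6,7,9} → only 3 remains.
r5c9 = 8: row 5 has {1,3,4,5,6,7,9}; col 9 has {2,3,4,5,6,7,9}; box has {2,3,6,7,9} → only 8 remains.
r6c3 = 3: row 6 has {2,6,7,8}; col 3 has {1,2,4,5,6,7,8,9}; box has {1,4,5,6,7,8} → only 3 remains.
r6c8 = 5: row 6 has {2,3,6,7,8}; col 8 has {1,2,3,4,7,8,9}; box has {2,3,6,7,8,9} → only 5 remains.
r6c9 = 1: row 6 has {2,3,5,6,7,8}; col 9 has {2,3,4,5,6,7,8,9}; box has {2,3,5,6,7,8,9} → only 1 remains.
r7c2 = 3: row 7 has {1,2,4,5,6,7,8,9}; col 2 has {1,4,5,6,7,8}; box has {1,2,4,5,6,7,8,9} → only 3 remains.
r8c7 = 9: row 8 has {1,2,3,4,5,6,7,8}; col 7 has {1,2,3,6,7,8}; box has {1,2,3,4,5,6,7,8} → only 9 remains.
r1c7 = 5: row 1 has {1,2,3,7,8,9}; col 7 has {1,2,3,6,7,8,9}; box has {1,2,3,4,7,8,9} → only 5 remains.
r1c8 = 6: row 1 has {1,2,3,5,7,8,9}; col 8 has {1,2,3,4,5,7,8,9}; box has {1,2,3,4,5,7,8,9} → only 6 remains.
r3c4 = 6: row 3 has {1,2,3,4,5,7,8,9}; col 4 has {1,2,3,5,7,8,9}; box has {1,2,3,5,7,8,9} → only 6 remains.
r5c2 = 2: row 5 has {1,3,4,5,6,7,8,9}; col 2 has {1,3,4,5,6,7,8}; box has {1,3,4,5,6,7,8} → only 2 remains.
r6c2 = 9: row 6 has {1,2,3,5,6,7,8}; col 2 has {1,2,3,4,5,6,7,8}; box has {1,2,3,4,5,6,7,8} → only 9 remains.
r6c7 = 4: row 6 has {1,2,3,5,6,7,8,9}; col 7 has {1,2,3,5,6,7,8,9}; box has {1,2,3,5,6,7,8,9} → only 4 remains.

4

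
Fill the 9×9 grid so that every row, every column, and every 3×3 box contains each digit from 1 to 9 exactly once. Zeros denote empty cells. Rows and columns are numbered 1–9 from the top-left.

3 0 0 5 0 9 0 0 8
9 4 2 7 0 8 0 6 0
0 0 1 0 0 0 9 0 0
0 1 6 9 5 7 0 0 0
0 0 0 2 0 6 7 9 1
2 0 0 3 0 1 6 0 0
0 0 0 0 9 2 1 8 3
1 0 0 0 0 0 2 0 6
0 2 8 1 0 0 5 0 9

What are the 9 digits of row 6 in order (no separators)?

r1c3 = 7: row 1 has {3,5,8,9}; col 3 has {1,2,6,8}; box has {1,2,3,4,9} → only 7 remains.
r1c7 = 4: row 1 has {3,5,7,8,9}; col 7 has {1,2,5,6,7,9}; box has {6,8,9} → only 4 remains.
r2c7 = 3: row 2 has {2,4,6,7,8,9}; col 7 has {1,2,4,5,6,7,9}; box has {4,6,8,9} → only 3 remains.
r2c9 = 5: row 2 has {2,3,4,6,7,8,9}; col 9 has {1,3,6,8,9}; box has {3,4,6,8,9} → only 5 remains.
r4c7 = 8: row 4 has {1,5,6,7,9}; col 7 has {1,2,3,4,5,6,7,9}; box has {1,6,7,9} → only 8 remains.
r6c9 = 4: row 6 has {1,2,3,6}; col 9 has {1,3,5,6,8,9}; box has {1,6,7,8,9} → only 4 remains.
r1c2 = 6: row 1 has {3,4,5,7,8,9}; col 2 has {1,2,4}; box has {1,2,3,4,7,9} → only 6 remains.
r2c5 = 1: row 2 has {2,3,4,5,6,7,8,9}; col 5 has {5,9}; box has {5,7,8,9} → only 1 remains.
r4c1 = 4: row 4 has {1,5,6,7,8,9}; col 1 has {1,2,3,9}; box has {1,2,6} → only 4 remains.
r4c9 = 2: row 4 has {1,4,5,6,7,8,9}; col 9 has {1,3,4,5,6,8,9}; box has {1,4,6,7,8,9} → only 2 remains.
r6c5 = 8: row 6 has {1,2,3,4,6}; col 5 has {1,5,9}; box has {1,2,3,5,6,7,9} → only 8 remains.
r6c8 = 5: row 6 has {1,2,3,4,6,8}; col 8 has {6,8,9}; box has {1,2,4,6,7,8,9} → only 5 remains.
r1c5 = 2: row 1 has {3,4,5,6,7,8,9}; col 5 has {1,5,8,9}; box has {1,5,7,8,9} → only 2 remains.
r1c8 = 1: row 1 has {2,3,4,5,6,7,8,9}; col 8 has {5,6,8,9}; box has {3,4,5,6,8,9} → only 1 remains.
r3c9 = 7: row 3 has {1,9}; col 9 has {1,2,3,4,5,6,8,9}; box has {1,3,4,5,6,8,9} → only 7 remains.
r4c8 = 3: row 4 has {1,2,4,5,6,7,8,9}; col 8 has {1,5,6,8,9}; box has {1,2,4,5,6,7,8,9} → only 3 remains.
r5c5 = 4: row 5 has {1,2,6,7,9}; col 5 has {1,2,5,8,9}; box has {1,2,3,5,6,7,8,9} → only 4 remains.
r6c3 = 9: row 6 has {1,2,3,4,5,6,8}; col 3 has {1,2,6,7,8}; box has {1,2,4,6} → only 9 remains.
r3c8 = 2: row 3 has {1,7,9}; col 8 has {1,3,5,6,8,9}; box has {1,3,4,5,6,7,8,9} → only 2 remains.
r6c2 = 7: row 6 has {1,2,3,4,5,6,8,9}; col 2 has {1,2,4,6}; box has {1,2,4,6,9} → only 7 remains.

279381654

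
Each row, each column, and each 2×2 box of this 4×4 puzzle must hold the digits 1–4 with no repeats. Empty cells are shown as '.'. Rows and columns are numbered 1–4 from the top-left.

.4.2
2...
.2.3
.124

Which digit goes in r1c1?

r2c2 = 3 (sole candidate).
r2c4 = 1 (sole candidate).
r3c1 = 4 (sole candidate).
r3c3 = 1 (sole candidate).
r4c1 = 3 (sole candidate).
r1c1 = 1: row 1 has {2,4}; col 1 has {2,3,4}; box has {2,3,4} → only 1 remains.

1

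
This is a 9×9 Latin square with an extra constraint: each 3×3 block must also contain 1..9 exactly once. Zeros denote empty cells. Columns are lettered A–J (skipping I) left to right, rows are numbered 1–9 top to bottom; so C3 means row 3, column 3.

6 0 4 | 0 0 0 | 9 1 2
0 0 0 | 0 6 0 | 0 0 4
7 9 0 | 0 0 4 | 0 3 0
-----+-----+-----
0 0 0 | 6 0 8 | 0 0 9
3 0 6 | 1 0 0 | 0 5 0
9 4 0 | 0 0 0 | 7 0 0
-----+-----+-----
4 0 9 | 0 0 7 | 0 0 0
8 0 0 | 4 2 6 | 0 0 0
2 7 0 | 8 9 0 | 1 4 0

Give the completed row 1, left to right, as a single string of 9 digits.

H4 = 2: row 4 has {6,8,9}; col 8 has {1,3,4,5}; box has {5,7,9} → only 2 remains.
J5 = 8: row 5 has {1,3,5,6}; col 9 has {2,4,9}; box has {2,5,7,9} → only 8 remains.
H6 = 6: row 6 has {4,7,9}; col 8 has {1,2,3,4,5}; box has {2,5,7,8,9} → only 6 remains.
H7 = 8: row 7 has {4,7,9}; col 8 has {1,2,3,4,5,6}; box has {1,4} → only 8 remains.
H2 = 7: row 2 has {4,6}; col 8 has {1,2,3,4,5,6,8}; box has {1,2,3,4,9} → only 7 remains.
B5 = 2: row 5 has {1,3,5,6,8}; col 2 has {4,7,9}; box has {3,4,6,9} → only 2 remains.
F5 = 9: row 5 has {1,2,3,5,6,8}; col 6 has {4,6,7,8}; box has {1,6,8} → only 9 remains.
G5 = 4: row 5 has {1,2,3,5,6,8,9}; col 7 has {1,7,9}; box has {2,5,6,7,8,9} → only 4 remains.
H8 = 9: row 8 has {2,4,6,8}; col 8 has {1,2,3,4,5,6,7,8}; box has {1,4,8} → only 9 remains.
G4 = 3: row 4 has {2,6,8,9}; col 7 has {1,4,7,9}; box has {2,4,5,6,7,8,9} → only 3 remains.
E5 = 7: row 5 has {1,2,3,4,5,6,8,9}; col 5 has {2,6,9}; box has {1,6,8,9} → only 7 remains.
J6 = 1: row 6 has {4,6,7,9}; col 9 has {2,4,8,9}; box has {2,3,4,5,6,7,8,9} → only 1 remains.
G8 = 5: row 8 has {2,4,6,8,9}; col 7 has {1,3,4,7,9}; box has {1,4,8,9} → only 5 remains.
G2 = 8: row 2 has {4,6,7}; col 7 has {1,3,4,5,7,9}; box has {1,2,3,4,7,9} → only 8 remains.
G3 = 6: row 3 has {3,4,7,9}; col 7 has {1,3,4,5,7,8,9}; box has {1,2,3,4,7,8,9} → only 6 remains.
J3 = 5: row 3 has {3,4,6,7,9}; col 9 has {1,2,4,8,9}; box has {1,2,3,4,6,7,8,9} → only 5 remains.
G7 = 2: row 7 has {4,7,8,9}; col 7 has {1,3,4,5,6,7,8,9}; box has {1,4,5,8,9} → only 2 remains.
D3 = 2: row 3 has {3,4,5,6,7,9}; col 4 has {1,4,6,8}; box has {4,6} → only 2 remains.
D1 = 7: in row 1, 7 can only go here (every other open cell in that row sees a 7).
C2 = 2: in row 2, 2 can only go here (every other open cell in that row sees a 2).
D2 = 9: in row 2, 9 can only go here (every other open cell in that row sees a 9).
E4 = 4: in row 4, 4 can only go here (every other open cell in that row sees a 4).
C4 = 7: in row 4, 7 can only go here (every other open cell in that row sees a 7).
C6 = 8: in row 6, 8 can only go here (every other open cell in that row sees an 8).
F6 = 2: in row 6, 2 can only go here (every other open cell in that row sees a 2).
C3 = 1: row 3 has {2,3,4,5,6,7,9}; col 3 has {2,4,6,7,8,9}; box has {2,4,6,7,9} → only 1 remains.
E3 = 8: row 3 has {1,2,3,4,5,6,7,9}; col 5 has {2,4,6,7,9}; box has {2,4,6,7,9} → only 8 remains.
C8 = 3: row 8 has {2,4,5,6,8,9}; col 3 has {1,2,4,6,7,8,9}; box has {2,4,7,8,9} → only 3 remains.
J8 = 7: row 8 has {2,3,4,5,6,8,9}; col 9 has {1,2,4,5,8,9}; box has {1,2,4,5,8,9} → only 7 remains.
C9 = 5: row 9 has {1,2,4,7,8,9}; col 3 has {1,2,3,4,6,7,8,9}; box has {2,3,4,7,8,9} → only 5 remains.
F9 = 3: row 9 has {1,2,4,5,7,8,9}; col 6 has {2,4,6,7,8,9}; box has {2,4,6,7,8,9} → only 3 remains.
J9 = 6: row 9 has {1,2,3,4,5,7,8,9}; col 9 has {1,2,4,5,7,8,9}; box has {1,2,4,5,7,8,9} → only 6 remains.
F1 = 5: row 1 has {1,2,4,6,7,9}; col 6 has {2,3,4,6,7,8,9}; box has {2,4,6,7,8,9} → only 5 remains.
A2 = 5: row 2 has {2,4,6,7,8,9}; col 1 has {2,3,4,6,7,8,9}; box has {1,2,4,6,7,9} → only 5 remains.
B2 = 3: row 2 has {2,4,5,6,7,8,9}; col 2 has {2,4,7,9}; box has {1,2,4,5,6,7,9} → only 3 remains.
F2 = 1: row 2 has {2,3,4,5,6,7,8,9}; col 6 has {2,3,4,5,6,7,8,9}; box has {2,4,5,6,7,8,9} → only 1 remains.
A4 = 1: row 4 has {2,3,4,6,7,8,9}; col 1 has {2,3,4,5,6,7,8,9}; box has {2,3,4,6,7,8,9} → only 1 remains.
B4 = 5: row 4 has {1,2,3,4,6,7,8,9}; col 2 has {2,3,4,7,9}; box has {1,2,3,4,6,7,8,9} → only 5 remains.
D7 = 5: row 7 has {2,4,7,8,9}; col 4 has {1,2,4,6,7,8,9}; box has {2,3,4,6,7,8,9} → only 5 remains.
E7 = 1: row 7 has {2,4,5,7,8,9}; col 5 has {2,4,6,7,8,9}; box has {2,3,4,5,6,7,8,9} → only 1 remains.
J7 = 3: row 7 has {1,2,4,5,7,8,9}; col 9 has {1,2,4,5,6,7,8,9}; box has {1,2,4,5,6,7,8,9} → only 3 remains.
B8 = 1: row 8 has {2,3,4,5,6,7,8,9}; col 2 has {2,3,4,5,7,9}; box has {2,3,4,5,7,8,9} → only 1 remains.
B1 = 8: row 1 has {1,2,4,5,6,7,9}; col 2 has {1,2,3,4,5,7,9}; box has {1,2,3,4,5,6,7,9} → only 8 remains.
E1 = 3: row 1 has {1,2,4,5,6,7,8,9}; col 5 has {1,2,4,6,7,8,9}; box has {1,2,4,5,6,7,8,9} → only 3 remains.

684735912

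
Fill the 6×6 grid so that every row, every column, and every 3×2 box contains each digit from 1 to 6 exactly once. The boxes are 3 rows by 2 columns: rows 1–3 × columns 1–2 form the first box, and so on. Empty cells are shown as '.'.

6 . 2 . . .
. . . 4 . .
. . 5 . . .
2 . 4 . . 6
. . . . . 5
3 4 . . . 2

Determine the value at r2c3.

r5c1 = 1: row 5 has {5}; col 1 has {2,3,6}; box has {2,3,4} → only 1 remains.
r5c2 = 6: row 5 has {1,5}; col 2 has {4}; box has {1,2,3,4} → only 6 remains.
r5c3 = 3: row 5 has {1,5,6}; col 3 has {2,4,5}; box has {4} → only 3 remains.
r5c4 = 2: row 5 has {1,3,5,6}; col 4 has {4}; box has {3,4} → only 2 remains.
r5c5 = 4: row 5 has {1,2,3,5,6}; col 5 has {}; box has {2,5,6} → only 4 remains.
r6c5 = 1: row 6 has {2,3,4}; col 5 has {4}; box has {2,4,5,6} → only 1 remains.
r2c1 = 5: row 2 has {4}; col 1 has {1,2,3,6}; box has {6} → only 5 remains.
r3c1 = 4: row 3 has {5}; col 1 has {1,2,3,5,6}; box has {5,6} → only 4 remains.
r4c2 = 5: row 4 has {2,4,6}; col 2 has {4,6}; box has {1,2,3,4,6} → only 5 remains.
r4c4 = 1: row 4 has {2,4,5,6}; col 4 has {2,4}; box has {2,3,4} → only 1 remains.
r4c5 = 3: row 4 has {1,2,4,5,6}; col 5 has {1,4}; box has {1,2,4,5,6} → only 3 remains.
r6c3 = 6: row 6 has {1,2,3,4}; col 3 has {2,3,4,5}; box has {1,2,3,4} → only 6 remains.
r6c4 = 5: row 6 has {1,2,3,4,6}; col 4 has {1,2,4}; box has {1,2,3,4,6} → only 5 remains.
r1c4 = 3: row 1 has {2,6}; col 4 has {1,2,4,5}; box has {2,4,5} → only 3 remains.
r1c5 = 5: row 1 has {2,3,6}; col 5 has {1,3,4}; box has {} → only 5 remains.
r2c3 = 1: row 2 has {4,5}; col 3 has {2,3,4,5,6}; box has {2,3,4,5} → only 1 remains.

1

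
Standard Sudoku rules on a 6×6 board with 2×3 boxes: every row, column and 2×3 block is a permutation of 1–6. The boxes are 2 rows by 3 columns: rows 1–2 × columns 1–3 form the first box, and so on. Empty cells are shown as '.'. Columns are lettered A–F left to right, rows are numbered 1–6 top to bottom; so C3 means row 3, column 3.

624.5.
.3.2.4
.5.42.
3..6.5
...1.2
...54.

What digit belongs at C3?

6

D1 = 3 (sole candidate).
F1 = 1 (sole candidate).
E2 = 6 (sole candidate).
A3 = 1 (sole candidate).
C3 = 6: row 3 has {1,2,4,5}; col 3 has {4}; box has {1,3,5} → only 6 remains.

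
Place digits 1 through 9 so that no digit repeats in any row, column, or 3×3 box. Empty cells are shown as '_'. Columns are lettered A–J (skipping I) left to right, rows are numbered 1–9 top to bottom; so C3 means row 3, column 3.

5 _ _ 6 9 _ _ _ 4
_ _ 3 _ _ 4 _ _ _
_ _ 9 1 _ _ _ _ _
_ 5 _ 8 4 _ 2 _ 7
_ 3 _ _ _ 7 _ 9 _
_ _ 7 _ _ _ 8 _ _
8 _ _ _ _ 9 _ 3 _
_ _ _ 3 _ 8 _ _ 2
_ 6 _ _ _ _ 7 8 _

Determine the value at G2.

9

F4 = 3 (hidden single in row 4).
A4 = 9 (hidden single in row 4).
F1 = 2 (sole candidate).
F3 = 5 (sole candidate).
F9 = 1 (sole candidate).
D2 = 7 (sole candidate).
E2 = 8 (sole candidate).
E3 = 3 (sole candidate).
G3 = 6 (sole candidate).
J3 = 8 (sole candidate).
F6 = 6 (sole candidate).
G1 = 3 (hidden single in row 1).
A2 = 6 (hidden single in row 2).
C5 = 8 (hidden single in row 5).
C1 = 1 (sole candidate).
H1 = 7 (sole candidate).
B2 = 2 (sole candidate).
H3 = 2 (sole candidate).
C4 = 6 (sole candidate).
H4 = 1 (sole candidate).
B1 = 8 (sole candidate).
H2 = 5 (sole candidate).
H6 = 4 (sole candidate).
H8 = 6 (sole candidate).
G5 = 5 (sole candidate).
J5 = 6 (sole candidate).
B6 = 1 (sole candidate).
J6 = 3 (sole candidate).
D5 = 2 (sole candidate).
E5 = 1 (sole candidate).
A6 = 2 (sole candidate).
E6 = 5 (sole candidate).
E8 = 7 (sole candidate).
E9 = 2 (sole candidate).
A5 = 4 (sole candidate).
D6 = 9 (sole candidate).
E7 = 6 (sole candidate).
A8 = 1 (sole candidate).
A9 = 3 (sole candidate).
A3 = 7 (sole candidate).
B3 = 4 (sole candidate).
B7 = 7 (sole candidate).
B8 = 9 (sole candidate).
G8 = 4 (sole candidate).
G7 = 1 (sole candidate).
J7 = 5 (sole candidate).
C8 = 5 (sole candidate).
C9 = 4 (sole candidate).
D9 = 5 (sole candidate).
J9 = 9 (sole candidate).
G2 = 9: row 2 has {2,3,4,5,6,7,8}; col 7 has {1,2,3,4,5,6,7,8}; box has {2,3,4,5,6,7,8} → only 9 remains.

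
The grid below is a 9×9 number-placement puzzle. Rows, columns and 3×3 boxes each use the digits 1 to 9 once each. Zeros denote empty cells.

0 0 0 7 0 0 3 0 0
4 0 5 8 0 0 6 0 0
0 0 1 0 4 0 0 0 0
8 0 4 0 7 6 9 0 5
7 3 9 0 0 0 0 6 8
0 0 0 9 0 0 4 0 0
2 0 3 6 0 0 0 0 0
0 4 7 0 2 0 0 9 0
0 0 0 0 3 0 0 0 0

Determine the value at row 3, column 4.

row 2, column 6 = 3: in row 2, 3 can only go here (every other open cell in that row sees a 3).
row 3, column 1 = 3: in row 3, 3 can only go here (every other open cell in that row sees a 3).
row 3, column 2 = 6: in row 3, 6 can only go here (every other open cell in that row sees a 6).
row 1, column 1 = 9: row 1 has {3,7}; col 1 has {2,3,4,7,8}; box has {1,3,4,5,6} → only 9 remains.
row 1, column 5 = 6: in row 1, 6 can only go here (every other open cell in that row sees a 6).
row 8, column 9 = 3: in row 8, 3 can only go here (every other open cell in that row sees a 3).
row 6, column 8 = 3: in row 6, 3 can only go here (every other open cell in that row sees a 3).
row 4, column 4 = 3: in row 4, 3 can only go here (every other open cell in that row sees a 3).
row 6, column 9 = 7: in row 6, 7 can only go here (every other open cell in that row sees a 7).
row 8, column 1 = 6: in row 8, 6 can only go here (every other open cell in that row sees a 6).
row 9, column 3 = 8: row 9 has {3}; col 3 has {1,3,4,5,7,9}; box has {2,3,4,6,7} → only 8 remains.
row 1, column 3 = 2: row 1 has {3,6,7,9}; col 3 has {1,3,4,5,7,8,9}; box has {1,3,4,5,6,9} → only 2 remains.
row 2, column 2 = 7: row 2 has {3,4,5,6,8}; col 2 has {3,4,6}; box has {1,2,3,4,5,6,9} → only 7 remains.
row 6, column 3 = 6: row 6 has {3,4,7,9}; col 3 has {1,2,3,4,5,7,8,9}; box has {3,4,7,8,9} → only 6 remains.
row 1, column 2 = 8: row 1 has {2,3,6,7,9}; col 2 has {3,4,6,7}; box has {1,2,3,4,5,6,7,9} → only 8 remains.
row 9, column 9 = 6: in row 9, 6 can only go here (every other open cell in that row sees a 6).
Singles propagation stalls before the target is settled. Branch on row 1, column 6 (candidates {1,5}).
  Try row 1, column 6 = 5: this forces row 3, column 4=2, row 3, column 6=9; then row 3, column 9 has no candidate left — contradiction.
So row 1, column 6 = 1.
row 1, column 9 = 4 (sole candidate).
row 2, column 5 = 9 (sole candidate).
row 7, column 9 = 1 (sole candidate).
row 1, column 8 = 5 (sole candidate).
row 2, column 9 = 2 (sole candidate).
row 3, column 9 = 9 (sole candidate).
row 2, column 8 = 1 (sole candidate).
row 4, column 8 = 2 (sole candidate).
row 5, column 7 = 1 (sole candidate).
row 4, column 2 = 1 (sole candidate).
row 5, column 5 = 5 (sole candidate).
row 6, column 1 = 5 (sole candidate).
row 6, column 2 = 2 (sole candidate).
row 6, column 6 = 8 (sole candidate).
row 7, column 5 = 8 (sole candidate).
row 8, column 6 = 5 (sole candidate).
row 8, column 7 = 8 (sole candidate).
row 9, column 1 = 1 (sole candidate).
row 9, column 4 = 4 (sole candidate).
row 9, column 8 = 7 (sole candidate).
row 3, column 6 = 2 (sole candidate).
row 3, column 7 = 7 (sole candidate).
row 3, column 8 = 8 (sole candidate).
row 5, column 4 = 2 (sole candidate).
row 5, column 6 = 4 (sole candidate).
row 6, column 5 = 1 (sole candidate).
row 7, column 7 = 5 (sole candidate).
row 7, column 8 = 4 (sole candidate).
row 8, column 4 = 1 (sole candidate).
row 9, column 6 = 9 (sole candidate).
row 9, column 7 = 2 (sole candidate).
row 3, column 4 = 5: row 3 has {1,2,3,4,6,7,8,9}; col 4 has {1,2,3,4,6,7,8,9}; box has {1,2,3,4,6,7,8,9} → only 5 remains.

5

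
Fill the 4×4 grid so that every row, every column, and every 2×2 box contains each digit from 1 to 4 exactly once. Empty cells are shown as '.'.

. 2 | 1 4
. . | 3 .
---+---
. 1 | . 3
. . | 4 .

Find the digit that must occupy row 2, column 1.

row 1, column 1 = 3: row 1 has {1,2,4}; col 1 has {}; box has {2} → only 3 remains.
row 2, column 2 = 4: row 2 has {3}; col 2 has {1,2}; box has {2,3} → only 4 remains.
row 2, column 4 = 2: row 2 has {3,4}; col 4 has {3,4}; box has {1,3,4} → only 2 remains.
row 3, column 3 = 2: row 3 has {1,3}; col 3 has {1,3,4}; box has {3,4} → only 2 remains.
row 4, column 1 = 2: row 4 has {4}; col 1 has {3}; box has {1} → only 2 remains.
row 4, column 2 = 3: row 4 has {2,4}; col 2 has {1,2,4}; box has {1,2} → only 3 remains.
row 4, column 4 = 1: row 4 has {2,3,4}; col 4 has {2,3,4}; box has {2,3,4} → only 1 remains.
row 2, column 1 = 1: row 2 has {2,3,4}; col 1 has {2,3}; box has {2,3,4} → only 1 remains.

1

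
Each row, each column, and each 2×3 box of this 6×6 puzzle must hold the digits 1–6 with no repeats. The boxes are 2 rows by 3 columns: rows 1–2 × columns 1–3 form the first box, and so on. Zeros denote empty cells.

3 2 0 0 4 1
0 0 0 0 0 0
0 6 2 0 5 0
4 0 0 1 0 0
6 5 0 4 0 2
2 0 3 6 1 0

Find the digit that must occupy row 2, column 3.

row 1, column 4 = 5 (sole candidate).
row 3, column 1 = 1 (sole candidate).
row 3, column 4 = 3 (sole candidate).
row 3, column 6 = 4 (sole candidate).
row 4, column 2 = 3 (sole candidate).
row 4, column 3 = 5 (sole candidate).
row 4, column 6 = 6 (sole candidate).
row 5, column 3 = 1 (sole candidate).
row 5, column 5 = 3 (sole candidate).
row 6, column 2 = 4 (sole candidate).
row 6, column 6 = 5 (sole candidate).
row 1, column 3 = 6 (sole candidate).
row 2, column 1 = 5 (sole candidate).
row 2, column 2 = 1 (sole candidate).
row 2, column 3 = 4: row 2 has {1,5}; col 3 has {1,2,3,5,6}; box has {1,2,3,5,6} → only 4 remains.

4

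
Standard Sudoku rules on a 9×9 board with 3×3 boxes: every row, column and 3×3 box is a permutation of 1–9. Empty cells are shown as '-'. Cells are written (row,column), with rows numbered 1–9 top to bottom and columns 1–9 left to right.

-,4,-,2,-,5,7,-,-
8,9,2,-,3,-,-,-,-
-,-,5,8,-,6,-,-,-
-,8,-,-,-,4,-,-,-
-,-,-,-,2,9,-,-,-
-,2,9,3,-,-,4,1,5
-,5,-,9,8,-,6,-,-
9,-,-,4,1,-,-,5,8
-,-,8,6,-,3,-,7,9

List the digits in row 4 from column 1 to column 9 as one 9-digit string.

381564927

(1,5) = 9: row 1 has {2,4,5,7}; col 5 has {1,2,3,8}; box has {2,3,5,6,8} → only 9 remains.
(9,2) = 1: row 9 has {3,6,7,8,9}; col 2 has {2,4,5,8,9}; box has {5,8,9} → only 1 remains.
(9,5) = 5: row 9 has {1,3,6,7,8,9}; col 5 has {1,2,3,8,9}; box has {1,3,4,6,8,9} → only 5 remains.
(9,7) = 2: row 9 has {1,3,5,6,7,8,9}; col 7 has {4,6,7}; box has {5,6,7,8,9} → only 2 remains.
(8,7) = 3: row 8 has {1,4,5,8,9}; col 7 has {2,4,6,7}; box has {2,5,6,7,8,9} → only 3 remains.
(9,1) = 4: row 9 has {1,2,3,5,6,7,8,9}; col 1 has {8,9}; box has {1,5,8,9} → only 4 remains.
(4,7) = 9: row 4 has {4,8}; col 7 has {2,3,4,6,7}; box has {1,4,5} → only 9 remains.
(5,7) = 8: row 5 has {2,9}; col 7 has {2,3,4,6,7,9}; box has {1,4,5,9} → only 8 remains.
(7,8) = 4: row 7 has {5,6,8,9}; col 8 has {1,5,7}; box has {2,3,5,6,7,8,9} → only 4 remains.
(7,9) = 1: row 7 has {4,5,6,8,9}; col 9 has {5,8,9}; box has {2,3,4,5,6,7,8,9} → only 1 remains.
(2,8) = 6: row 2 has {2,3,8,9}; col 8 has {1,4,5,7}; box has {7} → only 6 remains.
(2,9) = 4: row 2 has {2,3,6,8,9}; col 9 has {1,5,8,9}; box has {6,7} → only 4 remains.
(3,7) = 1: row 3 has {5,6,8}; col 7 has {2,3,4,6,7,8,9}; box has {4,6,7} → only 1 remains.
(5,8) = 3: row 5 has {2,8,9}; col 8 has {1,4,5,6,7}; box has {1,4,5,8,9} → only 3 remains.
(1,8) = 8: row 1 has {2,4,5,7,9}; col 8 has {1,3,4,5,6,7}; box has {1,4,6,7} → only 8 remains.
(1,9) = 3: row 1 has {2,4,5,7,8,9}; col 9 has {1,4,5,8,9}; box has {1,4,6,7,8} → only 3 remains.
(2,7) = 5: row 2 has {2,3,4,6,8,9}; col 7 has {1,2,3,4,6,7,8,9}; box has {1,3,4,6,7,8} → only 5 remains.
(3,9) = 2: row 3 has {1,5,6,8}; col 9 has {1,3,4,5,8,9}; box has {1,3,4,5,6,7,8} → only 2 remains.
(4,8) = 2: row 4 has {4,8,9}; col 8 has {1,3,4,5,6,7,8}; box has {1,3,4,5,8,9} → only 2 remains.
(3,8) = 9: row 3 has {1,2,5,6,8}; col 8 has {1,2,3,4,5,6,7,8}; box has {1,2,3,4,5,6,7,8} → only 9 remains.
(3,5) = 4: in row 3, 4 can only go here (every other open cell in that row sees a 4).
(5,3) = 4: in row 5, 4 can only go here (every other open cell in that row sees a 4).
(6,6) = 8: in row 6, 8 can only go here (every other open cell in that row sees an 8).
(8,6) = 2: in row 8, 2 can only go here (every other open cell in that row sees a 2).
(7,6) = 7: row 7 has {1,4,5,6,8,9}; col 6 has {2,3,4,5,6,8,9}; box has {1,2,3,4,5,6,8,9} → only 7 remains.
(2,6) = 1: row 2 has {2,3,4,5,6,8,9}; col 6 has {2,3,4,5,6,7,8,9}; box has {2,3,4,5,6,8,9} → only 1 remains.
(7,3) = 3: row 7 has {1,4,5,6,7,8,9}; col 3 has {2,4,5,8,9}; box has {1,4,5,8,9} → only 3 remains.
(2,4) = 7: row 2 has {1,2,3,4,5,6,8,9}; col 4 has {2,3,4,6,8,9}; box has {1,2,3,4,5,6,8,9} → only 7 remains.
(7,1) = 2: row 7 has {1,3,4,5,6,7,8,9}; col 1 has {4,8,9}; box has {1,3,4,5,8,9} → only 2 remains.
(4,1) = 3: in row 4, 3 can only go here (every other open cell in that row sees a 3).
(3,1) = 7: row 3 has {1,2,4,5,6,8,9}; col 1 has {2,3,4,8,9}; box has {2,4,5,8,9} → only 7 remains.
(3,2) = 3: row 3 has {1,2,4,5,6,7,8,9}; col 2 has {1,2,4,5,8,9}; box has {2,4,5,7,8,9} → only 3 remains.
(6,1) = 6: row 6 has {1,2,3,4,5,8,9}; col 1 has {2,3,4,7,8,9}; box has {2,3,4,8,9} → only 6 remains.
(6,5) = 7: row 6 has {1,2,3,4,5,6,8,9}; col 5 has {1,2,3,4,5,8,9}; box has {2,3,4,8,9} → only 7 remains.
(1,1) = 1: row 1 has {2,3,4,5,7,8,9}; col 1 has {2,3,4,6,7,8,9}; box has {2,3,4,5,7,8,9} → only 1 remains.
(1,3) = 6: row 1 has {1,2,3,4,5,7,8,9}; col 3 has {2,3,4,5,8,9}; box has {1,2,3,4,5,7,8,9} → only 6 remains.
(4,5) = 6: row 4 has {2,3,4,8,9}; col 5 has {1,2,3,4,5,7,8,9}; box has {2,3,4,7,8,9} → only 6 remains.
(4,9) = 7: row 4 has {2,3,4,6,8,9}; col 9 has {1,2,3,4,5,8,9}; box has {1,2,3,4,5,8,9} → only 7 remains.
(5,1) = 5: row 5 has {2,3,4,8,9}; col 1 has {1,2,3,4,6,7,8,9}; box has {2,3,4,6,8,9} → only 5 remains.
(5,2) = 7: row 5 has {2,3,4,5,8,9}; col 2 has {1,2,3,4,5,8,9}; box has {2,3,4,5,6,8,9} → only 7 remains.
(5,4) = 1: row 5 has {2,3,4,5,7,8,9}; col 4 has {2,3,4,6,7,8,9}; box has {2,3,4,6,7,8,9} → only 1 remains.
(5,9) = 6: row 5 has {1,2,3,4,5,7,8,9}; col 9 has {1,2,3,4,5,7,8,9}; box has {1,2,3,4,5,7,8,9} → only 6 remains.
(8,2) = 6: row 8 has {1,2,3,4,5,8,9}; col 2 has {1,2,3,4,5,7,8,9}; box has {1,2,3,4,5,8,9} → only 6 remains.
(8,3) = 7: row 8 has {1,2,3,4,5,6,8,9}; col 3 has {2,3,4,5,6,8,9}; box has {1,2,3,4,5,6,8,9} → only 7 remains.
(4,3) = 1: row 4 has {2,3,4,6,7,8,9}; col 3 has {2,3,4,5,6,7,8,9}; box has {2,3,4,5,6,7,8,9} → only 1 remains.
(4,4) = 5: row 4 has {1,2,3,4,6,7,8,9}; col 4 has {1,2,3,4,6,7,8,9}; box has {1,2,3,4,6,7,8,9} → only 5 remains.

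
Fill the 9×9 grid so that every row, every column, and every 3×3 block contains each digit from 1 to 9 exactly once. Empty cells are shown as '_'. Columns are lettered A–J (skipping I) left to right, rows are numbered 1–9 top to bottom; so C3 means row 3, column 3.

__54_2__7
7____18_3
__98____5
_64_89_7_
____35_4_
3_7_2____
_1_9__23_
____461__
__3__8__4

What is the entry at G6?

D4 = 1: row 4 has {4,6,7,8,9}; col 4 has {4,8,9}; box has {2,3,5,8,9} → only 1 remains.
J4 = 2: row 4 has {1,4,6,7,8,9}; col 9 has {3,4,5,7}; box has {4,7} → only 2 remains.
D6 = 6: row 6 has {2,3,7}; col 4 has {1,4,8,9}; box has {1,2,3,5,8,9} → only 6 remains.
F6 = 4: row 6 has {2,3,6,7}; col 6 has {1,2,5,6,8,9}; box has {1,2,3,5,6,8,9} → only 4 remains.
F7 = 7: row 7 has {1,2,3,9}; col 6 has {1,2,4,5,6,8,9}; box has {4,6,8,9} → only 7 remains.
D2 = 5: row 2 has {1,3,7,8}; col 4 has {1,4,6,8,9}; box has {1,2,4,8} → only 5 remains.
F3 = 3: row 3 has {5,8,9}; col 6 has {1,2,4,5,6,7,8,9}; box has {1,2,4,5,8} → only 3 remains.
A4 = 5: row 4 has {1,2,4,6,7,8,9}; col 1 has {3,7}; box has {3,4,6,7} → only 5 remains.
G4 = 3: row 4 has {1,2,4,5,6,7,8,9}; col 7 has {1,2,8}; box has {2,4,7} → only 3 remains.
D5 = 7: row 5 has {3,4,5}; col 4 has {1,4,5,6,8,9}; box has {1,2,3,4,5,6,8,9} → only 7 remains.
E7 = 5: row 7 has {1,2,3,7,9}; col 5 has {2,3,4,8}; box has {4,6,7,8,9} → only 5 remains.
D9 = 2: row 9 has {3,4,8}; col 4 has {1,4,5,6,7,8,9}; box has {4,5,6,7,8,9} → only 2 remains.
E9 = 1: row 9 has {2,3,4,8}; col 5 has {2,3,4,5,8}; box has {2,4,5,6,7,8,9} → only 1 remains.
D8 = 3: row 8 has {1,4,6}; col 4 has {1,2,4,5,6,7,8,9}; box has {1,2,4,5,6,7,8,9} → only 3 remains.
B1 = 3: in row 1, 3 can only go here (every other open cell in that row sees a 3).
A1 = 8: in row 1, 8 can only go here (every other open cell in that row sees an 8).
H1 = 1: in row 1, 1 can only go here (every other open cell in that row sees a 1).
B2 = 4: in row 2, 4 can only go here (every other open cell in that row sees a 4).
B3 = 2: row 3 has {3,5,8,9}; col 2 has {1,3,4,6}; box has {3,4,5,7,8,9} → only 2 remains.
H3 = 6: row 3 has {2,3,5,8,9}; col 8 has {1,3,4,7}; box has {1,3,5,7,8} → only 6 remains.
G1 = 9: row 1 has {1,2,3,4,5,7,8}; col 7 has {1,2,3,8}; box has {1,3,5,6,7,8} → only 9 remains.
C2 = 6: row 2 has {1,3,4,5,7,8}; col 3 has {3,4,5,7,9}; box has {2,3,4,5,7,8,9} → only 6 remains.
E2 = 9: row 2 has {1,3,4,5,6,7,8}; col 5 has {1,2,3,4,5,8}; box has {1,2,3,4,5,8} → only 9 remains.
H2 = 2: row 2 has {1,3,4,5,6,7,8,9}; col 8 has {1,3,4,6,7}; box has {1,3,5,6,7,8,9} → only 2 remains.
A3 = 1: row 3 has {2,3,5,6,8,9}; col 1 has {3,5,7,8}; box has {2,3,4,5,6,7,8,9} → only 1 remains.
E3 = 7: row 3 has {1,2,3,5,6,8,9}; col 5 has {1,2,3,4,5,8,9}; box has {1,2,3,4,5,8,9} → only 7 remains.
G3 = 4: row 3 has {1,2,3,5,6,7,8,9}; col 7 has {1,2,3,8,9}; box has {1,2,3,5,6,7,8,9} → only 4 remains.
G5 = 6: row 5 has {3,4,5,7}; col 7 has {1,2,3,4,8,9}; box has {2,3,4,7} → only 6 remains.
G6 = 5: row 6 has {2,3,4,6,7}; col 7 has {1,2,3,4,6,8,9}; box has {2,3,4,6,7} → only 5 remains.

5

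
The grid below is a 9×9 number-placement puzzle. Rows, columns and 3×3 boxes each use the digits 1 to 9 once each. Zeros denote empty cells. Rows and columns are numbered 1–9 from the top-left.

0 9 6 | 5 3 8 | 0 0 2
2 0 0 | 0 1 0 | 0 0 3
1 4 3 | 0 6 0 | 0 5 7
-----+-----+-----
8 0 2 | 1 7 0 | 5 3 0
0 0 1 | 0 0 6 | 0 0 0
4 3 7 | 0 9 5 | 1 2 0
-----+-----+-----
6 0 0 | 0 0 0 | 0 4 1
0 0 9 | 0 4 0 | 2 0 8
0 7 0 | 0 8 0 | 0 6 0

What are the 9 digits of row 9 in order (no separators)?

374281965

R1C1 = 7 (sole candidate).
R1C7 = 4 (sole candidate).
R1C8 = 1 (sole candidate).
R4C2 = 6 (sole candidate).
R4C6 = 4 (sole candidate).
R4C9 = 9 (sole candidate).
R5C2 = 5 (sole candidate).
R5C5 = 2 (sole candidate).
R5C9 = 4 (sole candidate).
R6C4 = 8 (sole candidate).
R6C9 = 6 (sole candidate).
R7C5 = 5 (sole candidate).
R8C2 = 1 (sole candidate).
R8C8 = 7 (sole candidate).
R9C9 = 5: row 9 has {6,7,8}; col 9 has {1,2,3,4,6,7,8,9}; box has {1,2,4,6,7,8} → only 5 remains.
R2C2 = 8 (sole candidate).
R2C3 = 5 (sole candidate).
R2C8 = 9 (sole candidate).
R3C7 = 8 (sole candidate).
R5C1 = 9 (sole candidate).
R5C4 = 3 (sole candidate).
R5C7 = 7 (sole candidate).
R5C8 = 8 (sole candidate).
R7C2 = 2 (sole candidate).
R7C3 = 8 (sole candidate).
R8C4 = 6 (sole candidate).
R8C6 = 3 (sole candidate).
R9C1 = 3: row 9 has {5,6,7,8}; col 1 has {1,2,4,6,7,8,9}; box has {1,2,6,7,8,9} → only 3 remains.
R9C3 = 4: row 9 has {3,5,6,7,8}; col 3 has {1,2,3,5,6,7,8,9}; box has {1,2,3,6,7,8,9} → only 4 remains.
R9C7 = 9: row 9 has {3,4,5,6,7,8}; col 7 has {1,2,4,5,7,8}; box has {1,2,4,5,6,7,8} → only 9 remains.
R2C6 = 7 (sole candidate).
R2C7 = 6 (sole candidate).
R7C6 = 9 (sole candidate).
R7C7 = 3 (sole candidate).
R8C1 = 5 (sole candidate).
R9C4 = 2: row 9 has {3,4,5,6,7,8,9}; col 4 has {1,3,5,6,8}; box has {3,4,5,6,8,9} → only 2 remains.
R9C6 = 1: row 9 has {2,3,4,5,6,7,8,9}; col 6 has {3,4,5,6,7,8,9}; box has {2,3,4,5,6,8,9} → only 1 remains.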